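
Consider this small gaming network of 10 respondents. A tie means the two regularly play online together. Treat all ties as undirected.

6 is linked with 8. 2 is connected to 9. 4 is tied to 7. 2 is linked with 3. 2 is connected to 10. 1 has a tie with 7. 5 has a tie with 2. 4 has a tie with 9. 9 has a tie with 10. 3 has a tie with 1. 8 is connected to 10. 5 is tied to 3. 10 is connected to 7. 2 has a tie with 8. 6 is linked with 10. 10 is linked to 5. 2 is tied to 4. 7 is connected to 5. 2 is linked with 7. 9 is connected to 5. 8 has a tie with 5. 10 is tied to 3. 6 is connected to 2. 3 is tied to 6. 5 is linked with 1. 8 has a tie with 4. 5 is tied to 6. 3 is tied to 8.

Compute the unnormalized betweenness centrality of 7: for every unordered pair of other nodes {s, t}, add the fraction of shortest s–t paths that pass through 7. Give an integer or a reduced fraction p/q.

13/6

Pairs whose geodesics pass through 7 — 5–4: 1/4; 2–1: 1/3; 4–1: 1; 4–10: 1/4; 1–10: 1/3.
All other pairs contribute 0.
Summing the contributions gives betweenness(7) = 13/6.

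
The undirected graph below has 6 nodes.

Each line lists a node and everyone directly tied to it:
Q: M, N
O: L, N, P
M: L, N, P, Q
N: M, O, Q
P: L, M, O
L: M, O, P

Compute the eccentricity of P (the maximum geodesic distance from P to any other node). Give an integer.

Distances from P: L:1, M:1, N:2, O:1, Q:2.
The largest is 2 (to N and Q), so the eccentricity of P is 2.

2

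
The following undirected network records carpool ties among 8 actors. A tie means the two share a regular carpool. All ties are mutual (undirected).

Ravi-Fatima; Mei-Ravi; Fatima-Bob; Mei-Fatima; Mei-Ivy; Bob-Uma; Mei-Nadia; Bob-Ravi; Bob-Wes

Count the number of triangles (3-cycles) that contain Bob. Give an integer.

1

Bob's neighbors: Fatima, Ravi, Uma, and Wes.
Neighbor pairs that are themselves tied: Bob–Fatima–Ravi. Each forms one triangle with Bob, for 1 in total.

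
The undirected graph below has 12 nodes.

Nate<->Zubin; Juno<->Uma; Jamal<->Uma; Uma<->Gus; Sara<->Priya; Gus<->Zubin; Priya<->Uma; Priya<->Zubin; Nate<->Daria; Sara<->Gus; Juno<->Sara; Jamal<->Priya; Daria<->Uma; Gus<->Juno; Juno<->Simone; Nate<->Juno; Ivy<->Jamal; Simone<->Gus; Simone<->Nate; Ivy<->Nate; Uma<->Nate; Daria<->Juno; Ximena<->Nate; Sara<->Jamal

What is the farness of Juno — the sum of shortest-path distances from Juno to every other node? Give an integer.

16

Distances from Juno: Daria:1, Gus:1, Ivy:2, Jamal:2, Nate:1, Priya:2, Sara:1, Simone:1, Uma:1, Ximena:2, Zubin:2.
Sum = 1 + 1 + 2 + 2 + 1 + 2 + 1 + 1 + 1 + 2 + 2 = 16.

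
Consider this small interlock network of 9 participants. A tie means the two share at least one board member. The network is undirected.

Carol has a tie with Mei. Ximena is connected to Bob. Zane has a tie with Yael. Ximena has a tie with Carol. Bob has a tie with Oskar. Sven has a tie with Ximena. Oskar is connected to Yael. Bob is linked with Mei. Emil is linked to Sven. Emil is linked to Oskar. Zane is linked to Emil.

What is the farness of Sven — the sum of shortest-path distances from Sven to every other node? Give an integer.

16

Distances from Sven: Bob:2, Carol:2, Emil:1, Mei:3, Oskar:2, Ximena:1, Yael:3, Zane:2.
Sum = 2 + 2 + 1 + 3 + 2 + 1 + 3 + 2 = 16.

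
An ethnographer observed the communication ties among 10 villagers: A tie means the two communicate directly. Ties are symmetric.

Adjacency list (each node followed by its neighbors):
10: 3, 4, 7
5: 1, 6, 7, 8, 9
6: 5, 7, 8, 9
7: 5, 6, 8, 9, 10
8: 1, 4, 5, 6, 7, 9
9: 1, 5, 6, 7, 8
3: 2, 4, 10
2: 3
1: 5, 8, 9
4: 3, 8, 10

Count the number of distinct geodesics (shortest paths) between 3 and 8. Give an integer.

1

The shortest distance is 2, and the only length-2 path is 3–4–8. So there is exactly 1 shortest path.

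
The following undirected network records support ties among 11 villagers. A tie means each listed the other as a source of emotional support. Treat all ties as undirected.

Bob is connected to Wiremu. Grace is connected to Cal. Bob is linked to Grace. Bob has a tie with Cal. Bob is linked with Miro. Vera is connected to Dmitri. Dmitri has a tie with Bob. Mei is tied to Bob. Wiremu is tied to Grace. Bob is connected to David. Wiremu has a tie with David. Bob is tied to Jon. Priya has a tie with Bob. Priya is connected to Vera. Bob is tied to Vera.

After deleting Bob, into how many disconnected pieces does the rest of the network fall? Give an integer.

Without Bob, the remaining ties split the others into: {Jon}; {Dmitri, Priya, Vera}; {Cal, David, Grace, Wiremu}; {Mei}; {Miro}.
That's 5 separate components.

5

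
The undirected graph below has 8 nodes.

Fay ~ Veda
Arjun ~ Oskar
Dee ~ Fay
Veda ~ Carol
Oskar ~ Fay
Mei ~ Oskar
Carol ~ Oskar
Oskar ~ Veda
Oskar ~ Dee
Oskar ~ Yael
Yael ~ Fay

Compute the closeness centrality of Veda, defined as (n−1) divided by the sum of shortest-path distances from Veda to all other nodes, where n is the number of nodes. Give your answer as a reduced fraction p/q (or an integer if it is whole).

7/11

Distances from Veda: Arjun:2, Carol:1, Dee:2, Fay:1, Mei:2, Oskar:1, Yael:2. Sum = 11.
n = 8, so closeness = 7/11.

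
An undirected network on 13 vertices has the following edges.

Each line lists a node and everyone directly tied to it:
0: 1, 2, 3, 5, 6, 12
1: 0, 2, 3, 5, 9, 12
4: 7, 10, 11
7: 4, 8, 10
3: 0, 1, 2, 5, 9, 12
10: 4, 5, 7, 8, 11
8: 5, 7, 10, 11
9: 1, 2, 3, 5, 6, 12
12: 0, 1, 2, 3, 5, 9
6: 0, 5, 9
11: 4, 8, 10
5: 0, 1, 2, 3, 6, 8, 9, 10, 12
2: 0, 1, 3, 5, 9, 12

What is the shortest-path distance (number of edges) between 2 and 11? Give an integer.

3

One shortest route is 2 – 5 – 10 – 11, which uses 3 edges, and at distance 2 from 2 we only reach {6, 8, 10}, which does not include 11. So d(2,11) = 3.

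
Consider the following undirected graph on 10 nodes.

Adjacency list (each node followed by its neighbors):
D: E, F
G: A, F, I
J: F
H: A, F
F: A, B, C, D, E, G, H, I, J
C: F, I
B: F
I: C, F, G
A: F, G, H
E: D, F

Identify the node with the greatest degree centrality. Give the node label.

Degrees — A:3, B:1, C:2, D:2, E:2, F:9, G:3, H:2, I:3, J:1.
The maximum is 9, attained only by F.

F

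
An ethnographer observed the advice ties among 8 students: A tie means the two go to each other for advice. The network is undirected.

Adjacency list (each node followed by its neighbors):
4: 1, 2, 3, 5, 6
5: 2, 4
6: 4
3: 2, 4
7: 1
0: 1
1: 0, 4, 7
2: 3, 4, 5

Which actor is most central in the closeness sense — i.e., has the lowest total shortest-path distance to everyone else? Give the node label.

Farness (sum of distances to all others) for each node — 0:17, 1:11, 2:13, 3:14, 4:9, 5:14, 6:15, 7:17.
The smallest farness is 9, for 4, so 4 has the highest closeness.

4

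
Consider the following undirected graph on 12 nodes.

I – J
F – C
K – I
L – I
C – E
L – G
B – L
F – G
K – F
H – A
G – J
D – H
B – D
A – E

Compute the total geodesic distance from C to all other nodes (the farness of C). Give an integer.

Distances from C: A:2, B:4, D:4, E:1, F:1, G:2, H:3, I:3, J:3, K:2, L:3.
Sum = 2 + 4 + 4 + 1 + 1 + 2 + 3 + 3 + 3 + 2 + 3 = 28.

28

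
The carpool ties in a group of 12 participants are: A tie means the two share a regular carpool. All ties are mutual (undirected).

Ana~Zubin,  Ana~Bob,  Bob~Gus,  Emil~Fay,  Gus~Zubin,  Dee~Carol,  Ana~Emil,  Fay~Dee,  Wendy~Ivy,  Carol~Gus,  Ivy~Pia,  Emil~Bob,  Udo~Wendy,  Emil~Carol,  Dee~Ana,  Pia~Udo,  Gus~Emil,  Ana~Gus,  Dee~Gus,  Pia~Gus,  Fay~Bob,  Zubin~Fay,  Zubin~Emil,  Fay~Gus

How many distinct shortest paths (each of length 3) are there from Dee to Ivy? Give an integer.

1

The shortest distance is 3, and the only length-3 path is Dee–Gus–Pia–Ivy. So there is exactly 1 shortest path.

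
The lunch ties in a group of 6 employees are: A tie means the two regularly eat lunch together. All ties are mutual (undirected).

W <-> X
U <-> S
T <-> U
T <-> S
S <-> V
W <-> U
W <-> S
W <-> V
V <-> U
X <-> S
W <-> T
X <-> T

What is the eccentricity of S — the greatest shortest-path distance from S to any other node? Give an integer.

1

Distances from S: T:1, U:1, V:1, W:1, X:1.
The largest is 1 (to U, X, T, V, and W), so the eccentricity of S is 1.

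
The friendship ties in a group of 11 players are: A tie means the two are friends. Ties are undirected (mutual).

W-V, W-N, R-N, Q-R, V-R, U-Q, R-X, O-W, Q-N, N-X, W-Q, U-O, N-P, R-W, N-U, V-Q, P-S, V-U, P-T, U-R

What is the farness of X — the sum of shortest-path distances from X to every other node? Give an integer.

Distances from X: N:1, O:3, P:2, Q:2, R:1, S:3, T:3, U:2, V:2, W:2.
Sum = 1 + 3 + 2 + 2 + 1 + 3 + 3 + 2 + 2 + 2 = 21.

21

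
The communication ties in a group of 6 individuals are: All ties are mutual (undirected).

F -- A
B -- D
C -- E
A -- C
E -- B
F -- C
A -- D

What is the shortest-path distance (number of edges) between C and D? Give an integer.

One shortest route is C – A – D, which uses 2 edges, and C and D are not directly tied, so nothing shorter exists. So d(C,D) = 2.

2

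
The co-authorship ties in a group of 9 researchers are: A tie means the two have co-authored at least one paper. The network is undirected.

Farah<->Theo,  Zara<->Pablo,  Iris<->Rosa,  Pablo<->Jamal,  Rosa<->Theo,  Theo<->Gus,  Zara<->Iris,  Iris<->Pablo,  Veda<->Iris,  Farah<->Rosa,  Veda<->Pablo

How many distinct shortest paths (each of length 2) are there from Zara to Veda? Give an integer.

2

The shortest distance is 2. The length-2 paths are: Zara–Iris–Veda; Zara–Pablo–Veda.
That gives 2 distinct shortest paths.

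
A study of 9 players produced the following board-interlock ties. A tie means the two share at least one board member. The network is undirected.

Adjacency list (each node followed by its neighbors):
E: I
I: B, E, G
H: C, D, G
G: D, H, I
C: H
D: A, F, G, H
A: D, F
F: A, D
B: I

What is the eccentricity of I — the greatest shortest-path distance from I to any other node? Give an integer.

Distances from I: A:3, B:1, C:3, D:2, E:1, F:3, G:1, H:2.
The largest is 3 (to F, A, and C), so the eccentricity of I is 3.

3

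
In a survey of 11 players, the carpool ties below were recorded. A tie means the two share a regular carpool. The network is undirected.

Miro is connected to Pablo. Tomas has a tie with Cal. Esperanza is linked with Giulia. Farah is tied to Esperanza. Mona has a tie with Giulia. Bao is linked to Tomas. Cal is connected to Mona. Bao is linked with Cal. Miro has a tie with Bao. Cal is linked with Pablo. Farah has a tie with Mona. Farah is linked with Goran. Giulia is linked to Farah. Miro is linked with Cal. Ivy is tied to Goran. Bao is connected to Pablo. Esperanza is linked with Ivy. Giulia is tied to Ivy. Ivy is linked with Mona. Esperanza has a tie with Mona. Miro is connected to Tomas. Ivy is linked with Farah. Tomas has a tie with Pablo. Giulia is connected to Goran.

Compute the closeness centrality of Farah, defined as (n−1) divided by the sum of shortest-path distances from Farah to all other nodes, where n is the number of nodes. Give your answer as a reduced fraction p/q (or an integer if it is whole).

Distances from Farah: Bao:3, Cal:2, Esperanza:1, Giulia:1, Goran:1, Ivy:1, Miro:3, Mona:1, Pablo:3, Tomas:3. Sum = 19.
n = 11, so closeness = 10/19.

10/19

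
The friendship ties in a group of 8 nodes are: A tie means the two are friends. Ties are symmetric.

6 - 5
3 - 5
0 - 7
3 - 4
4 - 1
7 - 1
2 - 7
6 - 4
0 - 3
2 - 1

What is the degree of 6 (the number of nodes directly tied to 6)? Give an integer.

6 is directly tied to 4 and 5. That is 2 neighbors, so the degree of 6 is 2.

2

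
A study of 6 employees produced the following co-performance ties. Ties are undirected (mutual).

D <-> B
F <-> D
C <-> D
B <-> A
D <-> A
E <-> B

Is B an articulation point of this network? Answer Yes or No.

Yes

Removing B leaves {A, C, D, and F} with no path to {E}, so the network splits into 2 components. B is a cut vertex.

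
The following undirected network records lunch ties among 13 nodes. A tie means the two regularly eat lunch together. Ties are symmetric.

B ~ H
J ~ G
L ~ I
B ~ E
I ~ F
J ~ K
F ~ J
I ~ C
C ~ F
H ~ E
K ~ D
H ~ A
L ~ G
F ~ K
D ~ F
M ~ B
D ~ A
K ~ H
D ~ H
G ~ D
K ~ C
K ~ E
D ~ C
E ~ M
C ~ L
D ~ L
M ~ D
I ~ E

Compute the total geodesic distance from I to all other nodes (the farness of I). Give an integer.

Distances from I: A:3, B:2, C:1, D:2, E:1, F:1, G:2, H:2, J:2, K:2, L:1, M:2.
Sum = 3 + 2 + 1 + 2 + 1 + 1 + 2 + 2 + 2 + 2 + 1 + 2 = 21.

21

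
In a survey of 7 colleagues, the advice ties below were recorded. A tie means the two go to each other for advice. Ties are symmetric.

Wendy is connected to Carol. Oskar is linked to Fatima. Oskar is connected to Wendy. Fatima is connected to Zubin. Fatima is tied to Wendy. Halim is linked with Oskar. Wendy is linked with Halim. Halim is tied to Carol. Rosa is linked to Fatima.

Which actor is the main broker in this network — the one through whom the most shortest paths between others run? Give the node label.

Fatima

Unnormalized betweenness of each node: Carol:0, Fatima:9, Halim:1/2, Oskar:3/2, Rosa:0, Wendy:5, Zubin:0.
Fatima has the largest value, 9, making it the main broker — the node through which the most shortest paths run.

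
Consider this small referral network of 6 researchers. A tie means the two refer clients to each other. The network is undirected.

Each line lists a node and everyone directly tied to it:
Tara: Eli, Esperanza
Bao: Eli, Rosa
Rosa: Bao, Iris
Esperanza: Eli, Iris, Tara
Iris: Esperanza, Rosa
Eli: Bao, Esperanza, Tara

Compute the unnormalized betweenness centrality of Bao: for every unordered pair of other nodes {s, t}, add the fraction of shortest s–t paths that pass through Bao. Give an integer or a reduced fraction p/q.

3/2

Pairs whose geodesics pass through Bao — Eli–Rosa: 1; Tara–Rosa: 1/2.
All other pairs contribute 0.
Summing the contributions gives betweenness(Bao) = 3/2.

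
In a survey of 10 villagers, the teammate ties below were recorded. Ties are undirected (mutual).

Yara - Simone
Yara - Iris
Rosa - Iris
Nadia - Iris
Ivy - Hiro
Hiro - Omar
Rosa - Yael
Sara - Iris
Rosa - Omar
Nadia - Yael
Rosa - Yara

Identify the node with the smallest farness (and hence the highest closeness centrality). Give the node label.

Rosa

Farness (sum of distances to all others) for each node — Hiro:25, Iris:17, Ivy:33, Nadia:23, Omar:19, Rosa:15, Sara:25, Simone:26, Yael:21, Yara:18.
The smallest farness is 15, for Rosa, so Rosa has the highest closeness.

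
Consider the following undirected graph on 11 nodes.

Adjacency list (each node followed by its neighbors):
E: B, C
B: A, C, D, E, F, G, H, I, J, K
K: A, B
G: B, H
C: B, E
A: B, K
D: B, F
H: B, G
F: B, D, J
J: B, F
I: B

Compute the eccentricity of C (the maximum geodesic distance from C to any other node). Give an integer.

Distances from C: A:2, B:1, D:2, E:1, F:2, G:2, H:2, I:2, J:2, K:2.
The largest is 2 (to G, F, J, I, A, K, D, and H), so the eccentricity of C is 2.

2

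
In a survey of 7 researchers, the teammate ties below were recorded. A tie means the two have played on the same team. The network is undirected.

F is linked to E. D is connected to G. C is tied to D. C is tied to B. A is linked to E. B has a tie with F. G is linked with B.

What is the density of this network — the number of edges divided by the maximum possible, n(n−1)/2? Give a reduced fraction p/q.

There are 7 edges and 7 nodes, so the maximum possible is C(7,2) = 21.
Density = 7/21 = 1/3.

1/3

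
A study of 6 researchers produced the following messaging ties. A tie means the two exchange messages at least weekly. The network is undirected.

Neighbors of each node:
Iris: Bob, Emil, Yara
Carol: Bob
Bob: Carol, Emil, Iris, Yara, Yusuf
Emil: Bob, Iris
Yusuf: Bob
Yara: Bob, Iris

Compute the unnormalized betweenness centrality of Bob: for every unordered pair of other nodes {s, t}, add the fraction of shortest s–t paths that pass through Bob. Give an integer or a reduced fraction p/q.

Pairs whose geodesics pass through Bob — Yara–Yusuf: 1; Yara–Carol: 1; Yara–Emil: 1/2; Yusuf–Iris: 1; Yusuf–Carol: 1; Yusuf–Emil: 1; Iris–Carol: 1; Carol–Emil: 1.
All other pairs contribute 0.
Summing the contributions gives betweenness(Bob) = 15/2.

15/2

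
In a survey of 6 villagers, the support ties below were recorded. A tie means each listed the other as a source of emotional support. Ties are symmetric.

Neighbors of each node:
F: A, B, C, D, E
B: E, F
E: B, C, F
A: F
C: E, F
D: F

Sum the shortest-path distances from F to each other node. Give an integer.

Distances from F: A:1, B:1, C:1, D:1, E:1.
Sum = 1 + 1 + 1 + 1 + 1 = 5.

5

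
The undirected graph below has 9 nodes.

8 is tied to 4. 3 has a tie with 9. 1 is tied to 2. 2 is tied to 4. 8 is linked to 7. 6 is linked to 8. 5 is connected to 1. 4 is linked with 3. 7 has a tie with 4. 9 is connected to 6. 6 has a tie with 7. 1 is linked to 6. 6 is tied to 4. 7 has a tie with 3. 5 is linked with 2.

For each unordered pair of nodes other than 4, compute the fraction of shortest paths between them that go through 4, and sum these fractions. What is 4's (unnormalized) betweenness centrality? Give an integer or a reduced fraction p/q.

Pairs whose geodesics pass through 4 — 2–8: 1; 2–9: 2/3; 2–3: 1; 2–6: 1/2; 2–7: 1; 1–3: 2/4; 5–8: 1/2; 5–3: 1; 5–7: 1/2; 8–3: 1/2; 3–6: 1/3.
All other pairs contribute 0.
Summing the contributions gives betweenness(4) = 15/2.

15/2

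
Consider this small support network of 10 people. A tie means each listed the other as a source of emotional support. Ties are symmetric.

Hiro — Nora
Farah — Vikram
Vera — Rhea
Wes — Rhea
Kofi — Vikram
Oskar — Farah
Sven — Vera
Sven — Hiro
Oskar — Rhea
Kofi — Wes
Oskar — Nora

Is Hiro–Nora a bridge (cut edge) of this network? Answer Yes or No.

Even without that edge, Hiro still reaches Nora via Hiro – Sven – Vera – Rhea – Oskar – Nora, so the network stays connected. Not a bridge.

No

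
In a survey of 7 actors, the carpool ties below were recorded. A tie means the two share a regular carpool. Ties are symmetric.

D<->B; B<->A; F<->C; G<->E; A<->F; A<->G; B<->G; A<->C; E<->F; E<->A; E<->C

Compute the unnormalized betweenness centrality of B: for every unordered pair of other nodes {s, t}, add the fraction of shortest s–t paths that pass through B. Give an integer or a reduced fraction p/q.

Pairs whose geodesics pass through B — E–D: 2/2; F–D: 1; G–D: 1; C–D: 1; A–D: 1.
All other pairs contribute 0.
Summing the contributions gives betweenness(B) = 5.

5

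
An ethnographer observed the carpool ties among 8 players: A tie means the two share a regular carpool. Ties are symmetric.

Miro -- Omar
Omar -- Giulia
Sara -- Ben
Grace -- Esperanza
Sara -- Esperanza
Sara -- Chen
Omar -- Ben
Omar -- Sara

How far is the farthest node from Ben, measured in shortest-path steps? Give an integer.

Distances from Ben: Chen:2, Esperanza:2, Giulia:2, Grace:3, Miro:2, Omar:1, Sara:1.
The largest is 3 (to Grace), so the eccentricity of Ben is 3.

3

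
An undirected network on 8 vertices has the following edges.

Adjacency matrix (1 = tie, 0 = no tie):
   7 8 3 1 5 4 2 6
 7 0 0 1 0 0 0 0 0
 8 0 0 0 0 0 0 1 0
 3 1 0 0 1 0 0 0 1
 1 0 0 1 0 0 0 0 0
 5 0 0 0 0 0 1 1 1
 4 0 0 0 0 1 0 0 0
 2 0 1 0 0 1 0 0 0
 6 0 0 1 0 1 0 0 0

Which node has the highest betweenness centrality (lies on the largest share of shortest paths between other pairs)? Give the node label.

5

Unnormalized betweenness of each node: 1:0, 2:6, 3:11, 4:0, 5:14, 6:12, 7:0, 8:0.
5 has the largest value, 14, making it the main broker — the node through which the most shortest paths run.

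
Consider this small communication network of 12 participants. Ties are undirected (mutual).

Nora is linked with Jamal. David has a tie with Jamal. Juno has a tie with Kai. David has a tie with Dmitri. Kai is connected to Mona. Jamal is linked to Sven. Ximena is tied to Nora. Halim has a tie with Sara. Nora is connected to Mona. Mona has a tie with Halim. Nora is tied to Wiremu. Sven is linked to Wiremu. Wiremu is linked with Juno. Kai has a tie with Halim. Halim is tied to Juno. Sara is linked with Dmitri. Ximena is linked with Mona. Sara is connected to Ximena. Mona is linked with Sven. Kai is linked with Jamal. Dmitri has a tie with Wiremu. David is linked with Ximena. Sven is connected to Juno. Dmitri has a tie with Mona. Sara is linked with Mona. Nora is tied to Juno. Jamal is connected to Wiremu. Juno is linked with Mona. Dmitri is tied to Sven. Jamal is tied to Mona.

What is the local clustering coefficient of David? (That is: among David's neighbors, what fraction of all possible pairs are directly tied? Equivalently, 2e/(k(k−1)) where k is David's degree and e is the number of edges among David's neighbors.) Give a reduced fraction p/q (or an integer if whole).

0

David's neighbors: Dmitri, Jamal, and Ximena (k = 3).
Possible neighbor pairs: C(3,2) = 3. Edges among them: none → e = 0.
Clustering(David) = 0/3 = 0.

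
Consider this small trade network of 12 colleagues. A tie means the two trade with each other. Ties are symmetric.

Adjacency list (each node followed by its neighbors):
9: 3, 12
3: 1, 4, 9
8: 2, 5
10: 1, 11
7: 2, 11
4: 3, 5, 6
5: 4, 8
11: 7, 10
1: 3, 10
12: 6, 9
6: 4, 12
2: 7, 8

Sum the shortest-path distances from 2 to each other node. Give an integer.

Distances from 2: 1:4, 3:4, 4:3, 5:2, 6:4, 7:1, 8:1, 9:5, 10:3, 11:2, 12:5.
Sum = 4 + 4 + 3 + 2 + 4 + 1 + 1 + 5 + 3 + 2 + 5 = 34.

34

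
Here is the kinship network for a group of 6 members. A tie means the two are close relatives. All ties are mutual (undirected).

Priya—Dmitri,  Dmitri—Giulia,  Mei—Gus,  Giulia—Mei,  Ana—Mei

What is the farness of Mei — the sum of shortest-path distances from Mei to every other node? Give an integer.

8

Distances from Mei: Ana:1, Dmitri:2, Giulia:1, Gus:1, Priya:3.
Sum = 1 + 2 + 1 + 1 + 3 = 8.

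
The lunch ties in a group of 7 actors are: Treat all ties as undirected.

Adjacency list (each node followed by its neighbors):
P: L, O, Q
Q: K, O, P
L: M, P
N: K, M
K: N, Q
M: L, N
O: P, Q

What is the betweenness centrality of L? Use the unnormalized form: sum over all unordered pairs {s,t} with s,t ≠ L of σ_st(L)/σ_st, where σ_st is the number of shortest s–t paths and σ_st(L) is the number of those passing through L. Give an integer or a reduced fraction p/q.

3

Pairs whose geodesics pass through L — Q–M: 1/2; O–M: 1; P–M: 1; P–N: 1/2.
All other pairs contribute 0.
Summing the contributions gives betweenness(L) = 3.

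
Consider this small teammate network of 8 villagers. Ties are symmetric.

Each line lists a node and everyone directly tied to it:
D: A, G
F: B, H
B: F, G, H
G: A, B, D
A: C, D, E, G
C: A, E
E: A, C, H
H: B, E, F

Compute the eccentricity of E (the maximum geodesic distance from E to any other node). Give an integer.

Distances from E: A:1, B:2, C:1, D:2, F:2, G:2, H:1.
The largest is 2 (to B, F, D, and G), so the eccentricity of E is 2.

2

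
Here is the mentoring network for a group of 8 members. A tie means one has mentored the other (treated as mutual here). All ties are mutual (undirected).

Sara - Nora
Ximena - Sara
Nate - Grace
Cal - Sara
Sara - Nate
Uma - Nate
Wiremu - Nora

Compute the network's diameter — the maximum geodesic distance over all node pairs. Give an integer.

Eccentricity of each node (its greatest distance to any other): Cal:3, Grace:4, Nate:3, Nora:3, Sara:2, Uma:4, Wiremu:4, Ximena:3.
The maximum eccentricity is 4, realized for instance by the pair Uma–Wiremu via Uma – Nate – Sara – Nora – Wiremu. So the diameter is 4.

4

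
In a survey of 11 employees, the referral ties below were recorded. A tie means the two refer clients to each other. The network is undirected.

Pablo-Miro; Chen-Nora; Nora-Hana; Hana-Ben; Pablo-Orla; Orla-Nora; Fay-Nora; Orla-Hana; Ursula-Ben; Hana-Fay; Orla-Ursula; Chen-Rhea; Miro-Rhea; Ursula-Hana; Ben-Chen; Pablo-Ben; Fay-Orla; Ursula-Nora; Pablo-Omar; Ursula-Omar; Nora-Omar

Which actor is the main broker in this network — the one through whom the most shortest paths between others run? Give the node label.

Nora

Unnormalized betweenness of each node: Ben:14/3, Chen:20/3, Fay:0, Hana:2, Miro:2, Nora:55/6, Omar:3/2, Orla:29/6, Pablo:53/6, Rhea:4/3, Ursula:2.
Nora has the largest value, 55/6, making it the main broker — the node through which the most shortest paths run.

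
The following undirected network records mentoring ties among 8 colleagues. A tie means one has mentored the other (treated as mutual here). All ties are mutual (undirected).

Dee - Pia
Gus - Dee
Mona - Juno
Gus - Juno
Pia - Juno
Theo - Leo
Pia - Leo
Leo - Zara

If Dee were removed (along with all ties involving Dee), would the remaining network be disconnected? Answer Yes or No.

No

Even without Dee, every remaining node can still reach every other (the residual graph is connected), so Dee is not a cut vertex.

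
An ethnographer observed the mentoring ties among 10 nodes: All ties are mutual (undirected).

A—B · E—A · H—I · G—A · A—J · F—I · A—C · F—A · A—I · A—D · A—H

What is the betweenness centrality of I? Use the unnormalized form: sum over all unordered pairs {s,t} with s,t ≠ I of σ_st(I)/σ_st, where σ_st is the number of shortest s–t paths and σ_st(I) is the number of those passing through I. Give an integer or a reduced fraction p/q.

Pairs whose geodesics pass through I — F–H: 1/2.
All other pairs contribute 0.
Summing the contributions gives betweenness(I) = 1/2.

1/2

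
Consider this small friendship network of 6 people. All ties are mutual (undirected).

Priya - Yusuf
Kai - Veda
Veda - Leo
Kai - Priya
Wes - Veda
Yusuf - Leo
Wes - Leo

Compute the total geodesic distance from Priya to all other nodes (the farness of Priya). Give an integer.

Distances from Priya: Kai:1, Leo:2, Veda:2, Wes:3, Yusuf:1.
Sum = 1 + 2 + 2 + 3 + 1 = 9.

9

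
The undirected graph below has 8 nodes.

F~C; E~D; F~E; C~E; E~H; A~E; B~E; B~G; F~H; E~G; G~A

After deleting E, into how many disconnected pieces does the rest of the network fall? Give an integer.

3

Without E, the remaining ties split the others into: {D}; {C, F, H}; {A, B, G}.
That's 3 separate components.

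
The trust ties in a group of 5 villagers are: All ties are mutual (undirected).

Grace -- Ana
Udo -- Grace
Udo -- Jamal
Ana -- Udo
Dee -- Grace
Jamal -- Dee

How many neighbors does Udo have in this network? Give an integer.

3

Udo is directly tied to Ana, Grace, and Jamal. That is 3 neighbors, so the degree of Udo is 3.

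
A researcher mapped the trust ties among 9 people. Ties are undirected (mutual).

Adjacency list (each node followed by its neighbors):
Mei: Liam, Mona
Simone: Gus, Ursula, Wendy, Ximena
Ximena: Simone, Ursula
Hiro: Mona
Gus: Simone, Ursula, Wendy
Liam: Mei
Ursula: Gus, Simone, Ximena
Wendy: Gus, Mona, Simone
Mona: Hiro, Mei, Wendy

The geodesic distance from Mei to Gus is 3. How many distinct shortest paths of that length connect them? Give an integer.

The shortest distance is 3, and the only length-3 path is Mei–Mona–Wendy–Gus. So there is exactly 1 shortest path.

1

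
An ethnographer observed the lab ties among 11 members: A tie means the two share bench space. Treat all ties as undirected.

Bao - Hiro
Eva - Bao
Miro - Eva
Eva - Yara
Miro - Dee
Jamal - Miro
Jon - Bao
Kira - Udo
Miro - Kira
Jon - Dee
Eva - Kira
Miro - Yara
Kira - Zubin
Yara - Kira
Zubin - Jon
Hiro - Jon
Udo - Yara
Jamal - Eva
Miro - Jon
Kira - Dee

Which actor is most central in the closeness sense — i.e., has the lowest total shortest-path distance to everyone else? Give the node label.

Miro

Farness (sum of distances to all others) for each node — Bao:18, Dee:17, Eva:15, Hiro:23, Jamal:21, Jon:16, Kira:15, Miro:14, Udo:23, Yara:17, Zubin:19.
The smallest farness is 14, for Miro, so Miro has the highest closeness.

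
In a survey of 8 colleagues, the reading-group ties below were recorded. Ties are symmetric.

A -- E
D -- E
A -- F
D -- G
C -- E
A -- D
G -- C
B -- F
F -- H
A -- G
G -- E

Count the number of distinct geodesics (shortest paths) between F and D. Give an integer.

1

The shortest distance is 2, and the only length-2 path is F–A–D. So there is exactly 1 shortest path.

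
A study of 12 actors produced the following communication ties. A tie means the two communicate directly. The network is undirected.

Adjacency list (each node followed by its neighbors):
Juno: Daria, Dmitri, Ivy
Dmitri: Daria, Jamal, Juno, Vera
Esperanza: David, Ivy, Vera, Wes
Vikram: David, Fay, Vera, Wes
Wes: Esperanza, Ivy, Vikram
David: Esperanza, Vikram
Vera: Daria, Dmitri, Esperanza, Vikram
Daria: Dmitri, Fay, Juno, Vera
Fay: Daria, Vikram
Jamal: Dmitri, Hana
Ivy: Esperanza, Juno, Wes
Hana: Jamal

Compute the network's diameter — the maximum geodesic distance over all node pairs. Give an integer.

5

Eccentricity of each node (its greatest distance to any other): Daria:3, David:5, Dmitri:3, Esperanza:4, Fay:4, Hana:5, Ivy:4, Jamal:4, Juno:3, Vera:3, Vikram:4, Wes:5.
The maximum eccentricity is 5, realized for instance by the pair Hana–Wes via Hana – Jamal – Dmitri – Vera – Esperanza – Wes. So the diameter is 5.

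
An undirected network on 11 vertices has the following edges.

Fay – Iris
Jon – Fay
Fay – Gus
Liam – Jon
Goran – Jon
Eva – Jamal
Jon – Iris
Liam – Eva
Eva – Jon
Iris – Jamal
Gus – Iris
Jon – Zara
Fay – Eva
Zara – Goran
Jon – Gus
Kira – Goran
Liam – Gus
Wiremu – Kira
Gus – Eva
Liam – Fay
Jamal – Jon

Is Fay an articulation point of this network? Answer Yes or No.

Even without Fay, every remaining node can still reach every other (the residual graph is connected), so Fay is not a cut vertex.

No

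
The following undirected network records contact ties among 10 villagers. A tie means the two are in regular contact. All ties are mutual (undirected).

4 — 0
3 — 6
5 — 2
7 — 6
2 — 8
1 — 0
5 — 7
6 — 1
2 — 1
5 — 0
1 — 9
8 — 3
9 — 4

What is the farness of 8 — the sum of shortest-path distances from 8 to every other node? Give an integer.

21

Distances from 8: 0:3, 1:2, 2:1, 3:1, 4:4, 5:2, 6:2, 7:3, 9:3.
Sum = 3 + 2 + 1 + 1 + 4 + 2 + 2 + 3 + 3 = 21.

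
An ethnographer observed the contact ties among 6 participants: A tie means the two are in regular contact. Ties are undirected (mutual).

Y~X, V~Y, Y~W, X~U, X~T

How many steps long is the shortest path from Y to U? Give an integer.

2

One shortest route is Y – X – U, which uses 2 edges, and Y and U are not directly tied, so nothing shorter exists. So d(Y,U) = 2.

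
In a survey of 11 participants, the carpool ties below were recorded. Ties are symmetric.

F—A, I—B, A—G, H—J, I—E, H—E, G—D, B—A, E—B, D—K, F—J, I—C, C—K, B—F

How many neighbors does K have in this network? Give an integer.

2

K is directly tied to C and D. That is 2 neighbors, so the degree of K is 2.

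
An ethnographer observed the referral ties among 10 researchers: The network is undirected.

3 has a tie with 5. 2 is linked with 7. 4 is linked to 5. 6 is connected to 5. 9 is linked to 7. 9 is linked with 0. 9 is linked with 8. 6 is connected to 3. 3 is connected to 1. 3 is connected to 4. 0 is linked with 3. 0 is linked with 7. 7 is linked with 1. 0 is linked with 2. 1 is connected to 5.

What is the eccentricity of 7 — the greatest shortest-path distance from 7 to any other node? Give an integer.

Distances from 7: 0:1, 1:1, 2:1, 3:2, 4:3, 5:2, 6:3, 8:2, 9:1.
The largest is 3 (to 4 and 6), so the eccentricity of 7 is 3.

3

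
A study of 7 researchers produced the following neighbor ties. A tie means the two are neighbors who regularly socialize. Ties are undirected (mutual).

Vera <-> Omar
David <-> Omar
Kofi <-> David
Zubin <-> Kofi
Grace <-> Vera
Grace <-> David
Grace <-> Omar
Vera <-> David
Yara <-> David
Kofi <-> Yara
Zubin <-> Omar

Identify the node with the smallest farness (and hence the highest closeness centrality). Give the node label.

David

Farness (sum of distances to all others) for each node — David:7, Grace:9, Kofi:9, Omar:8, Vera:9, Yara:10, Zubin:10.
The smallest farness is 7, for David, so David has the highest closeness.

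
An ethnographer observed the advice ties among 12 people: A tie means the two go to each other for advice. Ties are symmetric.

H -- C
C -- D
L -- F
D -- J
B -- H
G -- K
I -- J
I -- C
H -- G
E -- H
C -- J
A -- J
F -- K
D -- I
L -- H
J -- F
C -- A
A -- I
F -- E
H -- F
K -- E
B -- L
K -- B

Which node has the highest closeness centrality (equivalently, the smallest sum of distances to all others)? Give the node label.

H

Farness (sum of distances to all others) for each node — A:24, B:23, C:18, D:24, E:22, F:17, G:24, H:16, I:23, J:19, K:22, L:22.
The smallest farness is 16, for H, so H has the highest closeness.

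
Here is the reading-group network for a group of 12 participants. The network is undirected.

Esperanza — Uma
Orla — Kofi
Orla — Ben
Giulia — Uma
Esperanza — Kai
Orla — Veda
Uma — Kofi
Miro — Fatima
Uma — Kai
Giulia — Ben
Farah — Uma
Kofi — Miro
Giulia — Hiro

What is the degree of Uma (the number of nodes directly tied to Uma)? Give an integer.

Uma is directly tied to Esperanza, Farah, Giulia, Kai, and Kofi. That is 5 neighbors, so the degree of Uma is 5.

5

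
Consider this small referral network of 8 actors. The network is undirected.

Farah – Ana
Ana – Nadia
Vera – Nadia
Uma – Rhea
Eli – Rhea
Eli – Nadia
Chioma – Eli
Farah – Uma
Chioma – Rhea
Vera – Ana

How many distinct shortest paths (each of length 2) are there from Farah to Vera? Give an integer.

1

The shortest distance is 2, and the only length-2 path is Farah–Ana–Vera. So there is exactly 1 shortest path.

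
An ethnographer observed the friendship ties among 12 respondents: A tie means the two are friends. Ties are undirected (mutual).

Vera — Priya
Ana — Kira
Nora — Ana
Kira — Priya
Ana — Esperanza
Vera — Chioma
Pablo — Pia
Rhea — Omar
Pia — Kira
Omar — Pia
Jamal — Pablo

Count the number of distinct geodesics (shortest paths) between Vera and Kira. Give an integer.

The shortest distance is 2, and the only length-2 path is Vera–Priya–Kira. So there is exactly 1 shortest path.

1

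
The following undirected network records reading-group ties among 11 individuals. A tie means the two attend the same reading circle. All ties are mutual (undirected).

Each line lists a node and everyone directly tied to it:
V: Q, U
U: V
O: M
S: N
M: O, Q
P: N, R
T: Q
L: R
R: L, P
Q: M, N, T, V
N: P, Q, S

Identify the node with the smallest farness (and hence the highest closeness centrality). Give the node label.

Q

Farness (sum of distances to all others) for each node — L:41, M:26, N:20, O:35, P:25, Q:19, R:32, S:29, T:28, U:35, V:26.
The smallest farness is 19, for Q, so Q has the highest closeness.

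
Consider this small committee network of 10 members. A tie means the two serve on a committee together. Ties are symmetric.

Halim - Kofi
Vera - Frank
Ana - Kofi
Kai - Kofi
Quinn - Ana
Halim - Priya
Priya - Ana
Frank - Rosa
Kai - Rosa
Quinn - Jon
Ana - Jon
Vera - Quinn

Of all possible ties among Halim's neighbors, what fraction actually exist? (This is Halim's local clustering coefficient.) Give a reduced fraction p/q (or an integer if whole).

Halim's neighbors: Kofi and Priya (k = 2).
Possible neighbor pairs: C(2,2) = 1. Edges among them: none → e = 0.
Clustering(Halim) = 0/1.

0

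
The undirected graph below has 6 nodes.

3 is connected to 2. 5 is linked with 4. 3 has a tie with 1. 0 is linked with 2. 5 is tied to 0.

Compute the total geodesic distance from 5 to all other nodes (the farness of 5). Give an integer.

11

Distances from 5: 0:1, 1:4, 2:2, 3:3, 4:1.
Sum = 1 + 4 + 2 + 3 + 1 = 11.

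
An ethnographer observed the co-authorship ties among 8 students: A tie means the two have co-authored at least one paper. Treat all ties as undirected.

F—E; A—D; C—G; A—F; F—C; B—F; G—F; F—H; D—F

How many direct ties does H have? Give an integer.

H is directly tied to F. That is 1 neighbor, so the degree of H is 1.

1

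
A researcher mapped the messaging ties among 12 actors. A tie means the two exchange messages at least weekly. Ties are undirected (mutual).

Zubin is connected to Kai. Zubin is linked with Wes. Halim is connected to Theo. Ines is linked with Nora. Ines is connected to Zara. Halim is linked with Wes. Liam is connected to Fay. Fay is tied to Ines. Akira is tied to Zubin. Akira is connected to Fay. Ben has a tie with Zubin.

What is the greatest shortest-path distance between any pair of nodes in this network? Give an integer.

7

Eccentricity of each node (its greatest distance to any other): Akira:4, Ben:5, Fay:5, Halim:6, Ines:6, Kai:5, Liam:6, Nora:7, Theo:7, Wes:5, Zara:7, Zubin:4.
The maximum eccentricity is 7, realized for instance by the pair Nora–Theo via Nora – Ines – Fay – Akira – Zubin – Wes – Halim – Theo. So the diameter is 7.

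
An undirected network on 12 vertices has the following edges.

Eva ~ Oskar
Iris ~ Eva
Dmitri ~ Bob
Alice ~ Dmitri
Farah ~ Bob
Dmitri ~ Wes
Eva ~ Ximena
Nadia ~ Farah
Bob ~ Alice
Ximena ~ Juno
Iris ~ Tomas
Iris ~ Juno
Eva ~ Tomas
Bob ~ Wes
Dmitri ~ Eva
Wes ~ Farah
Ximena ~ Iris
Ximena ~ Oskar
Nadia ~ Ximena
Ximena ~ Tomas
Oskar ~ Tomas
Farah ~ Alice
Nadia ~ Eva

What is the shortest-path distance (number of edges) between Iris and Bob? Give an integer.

One shortest route is Iris – Eva – Dmitri – Bob, which uses 3 edges, and at distance 2 from Iris we only reach {Dmitri, Nadia, Oskar}, which does not include Bob. So d(Iris,Bob) = 3.

3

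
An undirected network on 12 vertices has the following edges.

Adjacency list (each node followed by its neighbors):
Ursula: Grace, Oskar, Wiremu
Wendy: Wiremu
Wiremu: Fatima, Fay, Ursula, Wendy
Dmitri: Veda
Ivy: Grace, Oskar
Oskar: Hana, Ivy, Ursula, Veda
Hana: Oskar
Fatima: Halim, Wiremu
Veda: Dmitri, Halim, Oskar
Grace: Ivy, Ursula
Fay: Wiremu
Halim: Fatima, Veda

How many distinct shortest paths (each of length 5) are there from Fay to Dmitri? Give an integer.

The shortest distance is 5. The length-5 paths are: Fay–Wiremu–Fatima–Halim–Veda–Dmitri; Fay–Wiremu–Ursula–Oskar–Veda–Dmitri.
That gives 2 distinct shortest paths.

2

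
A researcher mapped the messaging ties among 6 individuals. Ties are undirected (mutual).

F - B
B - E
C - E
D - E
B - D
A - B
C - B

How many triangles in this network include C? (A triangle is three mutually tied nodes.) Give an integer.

1

C's neighbors: B and E.
Neighbor pairs that are themselves tied: C–B–E. Each forms one triangle with C, for 1 in total.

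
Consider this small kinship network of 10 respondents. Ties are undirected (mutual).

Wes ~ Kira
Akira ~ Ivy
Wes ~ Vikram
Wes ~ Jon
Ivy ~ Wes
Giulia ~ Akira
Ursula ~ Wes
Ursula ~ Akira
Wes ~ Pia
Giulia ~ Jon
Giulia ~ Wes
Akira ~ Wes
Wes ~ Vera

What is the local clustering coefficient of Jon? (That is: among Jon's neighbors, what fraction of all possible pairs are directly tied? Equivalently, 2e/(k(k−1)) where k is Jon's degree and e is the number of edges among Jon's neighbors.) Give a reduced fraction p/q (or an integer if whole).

Jon's neighbors: Giulia and Wes (k = 2).
Possible neighbor pairs: C(2,2) = 1. Edges among them: Giulia–Wes → e = 1.
Clustering(Jon) = 1/1.

1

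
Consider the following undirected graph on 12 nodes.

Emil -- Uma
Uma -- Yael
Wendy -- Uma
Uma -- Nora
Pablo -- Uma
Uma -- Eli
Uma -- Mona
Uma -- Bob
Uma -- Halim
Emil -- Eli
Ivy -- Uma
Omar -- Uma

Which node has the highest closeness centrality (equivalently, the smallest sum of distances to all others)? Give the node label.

Farness (sum of distances to all others) for each node — Bob:21, Eli:20, Emil:20, Halim:21, Ivy:21, Mona:21, Nora:21, Omar:21, Pablo:21, Uma:11, Wendy:21, Yael:21.
The smallest farness is 11, for Uma, so Uma has the highest closeness.

Uma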